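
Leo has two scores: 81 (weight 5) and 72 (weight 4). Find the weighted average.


Weighted sum:
5 x 81 + 4 x 72 = 693
Total weight:
5 + 4 = 9
Weighted average:
693 / 9 = 77

77


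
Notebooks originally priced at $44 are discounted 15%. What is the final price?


Calculate the discount amount:
15% of $44 = $6.60
Subtract from original:
$44 - $6.60 = $37.40

$37.40


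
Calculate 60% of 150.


Convert percentage to decimal:
60% = 0.6
Multiply:
150 x 0.6 = 90

90


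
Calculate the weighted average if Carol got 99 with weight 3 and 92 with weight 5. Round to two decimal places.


Weighted sum:
3 x 99 + 5 x 92 = 757
Total weight:
3 + 5 = 8
Weighted average:
757 / 8 = 94.625 ≈ 94.63

94.63


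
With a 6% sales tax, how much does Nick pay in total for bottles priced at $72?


Calculate the tax:
6% of $72 = $4.32
Add tax to price:
$72 + $4.32 = $76.32

$76.32


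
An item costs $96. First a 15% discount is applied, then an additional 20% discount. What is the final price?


First discount:
15% of $96 = $14.40
Price after first discount:
$96 - $14.40 = $81.60
Second discount:
20% of $81.60 = $16.32
Final price:
$81.60 - $16.32 = $65.28

$65.28


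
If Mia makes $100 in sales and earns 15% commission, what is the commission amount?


Convert rate to decimal:
15% = 0.15
Multiply by sales:
$100 x 0.15 = $15

$15


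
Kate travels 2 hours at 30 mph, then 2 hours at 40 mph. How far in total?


Leg 1 distance:
30 x 2 = 60 miles
Leg 2 distance:
40 x 2 = 80 miles
Total distance:
60 + 80 = 140 miles

140 miles


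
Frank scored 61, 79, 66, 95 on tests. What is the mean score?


Add the scores:
61 + 79 + 66 + 95 = 301
Divide by the number of tests:
301 / 4 = 75.25

75.25


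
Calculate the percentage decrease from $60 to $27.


Find the absolute change:
|27 - 60| = 33
Divide by original and multiply by 100:
33 / 60 x 100 = 55%

55%


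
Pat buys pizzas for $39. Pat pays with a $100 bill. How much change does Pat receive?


Start with the amount paid:
$100
Subtract the price:
$100 - $39 = $61

$61


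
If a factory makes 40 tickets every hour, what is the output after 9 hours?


Production rate: 40 tickets per hour
Time: 9 hours
Total: 40 x 9 = 360 tickets

360 tickets


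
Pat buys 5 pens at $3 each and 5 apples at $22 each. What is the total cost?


Cost of pens:
5 x $3 = $15
Cost of apples:
5 x $22 = $110
Add both:
$15 + $110 = $125

$125


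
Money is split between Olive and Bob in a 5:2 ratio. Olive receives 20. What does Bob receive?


Find the multiplier:
20 / 5 = 4
Apply to Bob's share:
2 x 4 = 8

8


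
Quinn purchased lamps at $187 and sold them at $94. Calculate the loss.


Selling price = $94
Cost price = $187
Loss = cost price - selling price:
Loss = $187 - $94 = $93

$93


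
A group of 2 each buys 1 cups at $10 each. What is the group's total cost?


Cost per person:
1 x $10 = $10
Group total:
2 x $10 = $20

$20


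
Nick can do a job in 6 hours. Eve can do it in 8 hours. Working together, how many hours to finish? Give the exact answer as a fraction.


Nick's rate: 1/6 of the job per hour
Eve's rate: 1/8 of the job per hour
Combined rate: 1/6 + 1/8 = 7/24 per hour
Time = 1 / (7/24) = 24/7 hours (≈ 3.43 hours)

24/7 hours


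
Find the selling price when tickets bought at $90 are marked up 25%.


Calculate the markup amount:
25% of $90 = $22.50
Add to cost:
$90 + $22.50 = $112.50

$112.50


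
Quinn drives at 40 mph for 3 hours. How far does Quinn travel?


Use the formula: distance = speed x time
Speed = 40 mph, Time = 3 hours
40 x 3 = 120 miles

120 miles


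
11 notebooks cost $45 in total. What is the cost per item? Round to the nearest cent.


Total cost: $45
Number of items: 11
Unit price: $45 / 11 = $4.0909... ≈ $4.09

$4.09


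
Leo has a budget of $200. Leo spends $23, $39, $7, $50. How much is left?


Add up expenses:
$23 + $39 + $7 + $50 = $119
Subtract from budget:
$200 - $119 = $81

$81


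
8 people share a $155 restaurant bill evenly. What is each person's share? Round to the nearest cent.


Total bill: $155
Number of people: 8
Each pays: $155 / 8 = $19.375 ≈ $19.38

$19.38


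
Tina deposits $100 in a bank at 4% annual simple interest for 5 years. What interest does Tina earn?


Use the formula I = P x R x T / 100
P x R x T = 100 x 4 x 5 = 2000
I = 2000 / 100 = $20

$20


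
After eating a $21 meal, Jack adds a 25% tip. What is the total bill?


Calculate the tip:
25% of $21 = $5.25
Add tip to meal cost:
$21 + $5.25 = $26.25

$26.25


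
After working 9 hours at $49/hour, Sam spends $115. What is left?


Calculate earnings:
9 x $49 = $441
Subtract spending:
$441 - $115 = $326

$326


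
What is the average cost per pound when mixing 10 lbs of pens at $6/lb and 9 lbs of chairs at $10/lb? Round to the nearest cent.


Cost of pens:
10 x $6 = $60
Cost of chairs:
9 x $10 = $90
Total cost: $60 + $90 = $150
Total weight: 19 lbs
Average: $150 / 19 = $7.8947... ≈ $7.89/lb

$7.89/lb


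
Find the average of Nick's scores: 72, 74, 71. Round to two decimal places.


Add the scores:
72 + 74 + 71 = 217
Divide by the number of tests:
217 / 3 = 72.3333... ≈ 72.33

72.33


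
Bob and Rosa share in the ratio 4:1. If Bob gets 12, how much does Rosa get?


Find the multiplier:
12 / 4 = 3
Apply to Rosa's share:
1 x 3 = 3

3


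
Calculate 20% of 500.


Convert percentage to decimal:
20% = 0.2
Multiply:
500 x 0.2 = 100

100


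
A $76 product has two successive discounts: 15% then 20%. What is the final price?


First discount:
15% of $76 = $11.40
Price after first discount:
$76 - $11.40 = $64.60
Second discount:
20% of $64.60 = $12.92
Final price:
$64.60 - $12.92 = $51.68

$51.68


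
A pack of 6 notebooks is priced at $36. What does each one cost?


Total cost: $36
Number of items: 6
Unit price: $36 / 6 = $6

$6


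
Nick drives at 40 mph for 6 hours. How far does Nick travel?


Use the formula: distance = speed x time
Speed = 40 mph, Time = 6 hours
40 x 6 = 240 miles

240 miles


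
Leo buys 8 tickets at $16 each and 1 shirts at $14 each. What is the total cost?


Cost of tickets:
8 x $16 = $128
Cost of shirts:
1 x $14 = $14
Add both:
$128 + $14 = $142

$142


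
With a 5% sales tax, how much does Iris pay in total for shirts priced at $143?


Calculate the tax:
5% of $143 = $7.15
Add tax to price:
$143 + $7.15 = $150.15

$150.15


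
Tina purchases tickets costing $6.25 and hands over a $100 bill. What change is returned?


Start with the amount paid:
$100
Subtract the price:
$100 - $6.25 = $93.75

$93.75


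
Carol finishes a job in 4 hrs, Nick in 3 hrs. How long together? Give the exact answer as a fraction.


Carol's rate: 1/4 of the job per hour
Nick's rate: 1/3 of the job per hour
Combined rate: 1/4 + 1/3 = 7/12 per hour
Time = 1 / (7/12) = 12/7 hours (≈ 1.71 hours)

12/7 hours


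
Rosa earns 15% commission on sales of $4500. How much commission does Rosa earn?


Convert rate to decimal:
15% = 0.15
Multiply by sales:
$4500 x 0.15 = $675

$675


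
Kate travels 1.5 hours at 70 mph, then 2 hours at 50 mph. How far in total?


Leg 1 distance:
70 x 1.5 = 105 miles
Leg 2 distance:
50 x 2 = 100 miles
Total distance:
105 + 100 = 205 miles

205 miles


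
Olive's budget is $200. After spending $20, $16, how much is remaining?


Add up expenses:
$20 + $16 = $36
Subtract from budget:
$200 - $36 = $164

$164


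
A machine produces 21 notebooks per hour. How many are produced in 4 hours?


Production rate: 21 notebooks per hour
Time: 4 hours
Total: 21 x 4 = 84 notebooks

84 notebooks


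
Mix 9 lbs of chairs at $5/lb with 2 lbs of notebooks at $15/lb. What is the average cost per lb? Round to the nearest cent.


Cost of chairs:
9 x $5 = $45
Cost of notebooks:
2 x $15 = $30
Total cost: $45 + $30 = $75
Total weight: 11 lbs
Average: $75 / 11 = $6.8181... ≈ $6.82/lb

$6.82/lb


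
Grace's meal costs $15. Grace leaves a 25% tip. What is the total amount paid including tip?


Calculate the tip:
25% of $15 = $3.75
Add tip to meal cost:
$15 + $3.75 = $18.75

$18.75


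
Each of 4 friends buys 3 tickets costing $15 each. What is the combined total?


Cost per person:
3 x $15 = $45
Group total:
4 x $45 = $180

$180


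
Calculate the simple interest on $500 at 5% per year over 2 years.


Use the formula I = P x R x T / 100
P x R x T = 500 x 5 x 2 = 5000
I = 5000 / 100 = $50

$50


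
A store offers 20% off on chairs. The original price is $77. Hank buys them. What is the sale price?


Calculate the discount amount:
20% of $77 = $15.40
Subtract from original:
$77 - $15.40 = $61.60

$61.60


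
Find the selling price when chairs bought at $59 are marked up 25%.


Calculate the markup amount:
25% of $59 = $14.75
Add to cost:
$59 + $14.75 = $73.75

$73.75


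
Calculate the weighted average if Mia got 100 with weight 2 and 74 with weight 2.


Weighted sum:
2 x 100 + 2 x 74 = 348
Total weight:
2 + 2 = 4
Weighted average:
348 / 4 = 87

87


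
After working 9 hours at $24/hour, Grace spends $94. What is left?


Calculate earnings:
9 x $24 = $216
Subtract spending:
$216 - $94 = $122

$122


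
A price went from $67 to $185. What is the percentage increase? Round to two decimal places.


Find the absolute change:
|185 - 67| = 118
Divide by original and multiply by 100:
118 / 67 x 100 = 176.1194...% ≈ 176.12%

176.12%


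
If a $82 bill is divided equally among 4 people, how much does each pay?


Total bill: $82
Number of people: 4
Each pays: $82 / 4 = $20.50

$20.50


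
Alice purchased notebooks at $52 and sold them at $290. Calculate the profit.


Selling price = $290
Cost price = $52
Profit = selling price - cost price:
Profit = $290 - $52 = $238

$238


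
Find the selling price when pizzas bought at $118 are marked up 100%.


Calculate the markup amount:
100% of $118 = $118
Add to cost:
$118 + $118 = $236

$236


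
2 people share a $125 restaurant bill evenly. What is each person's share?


Total bill: $125
Number of people: 2
Each pays: $125 / 2 = $62.50

$62.50


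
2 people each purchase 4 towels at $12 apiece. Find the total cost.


Cost per person:
4 x $12 = $48
Group total:
2 x $48 = $96

$96


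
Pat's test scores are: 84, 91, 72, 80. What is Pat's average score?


Add the scores:
84 + 91 + 72 + 80 = 327
Divide by the number of tests:
327 / 4 = 81.75

81.75


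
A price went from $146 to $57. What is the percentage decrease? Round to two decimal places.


Find the absolute change:
|57 - 146| = 89
Divide by original and multiply by 100:
89 / 146 x 100 = 60.9589...% ≈ 60.96%

60.96%


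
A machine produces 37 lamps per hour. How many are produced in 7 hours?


Production rate: 37 lamps per hour
Time: 7 hours
Total: 37 x 7 = 259 lamps

259 lamps


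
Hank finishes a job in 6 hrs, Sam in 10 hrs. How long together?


Hank's rate: 1/6 of the job per hour
Sam's rate: 1/10 of the job per hour
Combined rate: 1/6 + 1/10 = 4/15 per hour
Time = 1 / (4/15) = 15/4 = 3.75 hours

3.75 hours


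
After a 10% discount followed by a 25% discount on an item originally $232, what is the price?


First discount:
10% of $232 = $23.20
Price after first discount:
$232 - $23.20 = $208.80
Second discount:
25% of $208.80 = $52.20
Final price:
$208.80 - $52.20 = $156.60

$156.60


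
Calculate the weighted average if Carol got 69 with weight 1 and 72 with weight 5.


Weighted sum:
1 x 69 + 5 x 72 = 429
Total weight:
1 + 5 = 6
Weighted average:
429 / 6 = 71.5

71.5


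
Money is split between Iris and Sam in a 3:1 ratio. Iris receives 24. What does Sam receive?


Find the multiplier:
24 / 3 = 8
Apply to Sam's share:
1 x 8 = 8

8


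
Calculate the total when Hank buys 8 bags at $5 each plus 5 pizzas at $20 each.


Cost of bags:
8 x $5 = $40
Cost of pizzas:
5 x $20 = $100
Add both:
$40 + $100 = $140

$140


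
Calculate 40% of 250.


Convert percentage to decimal:
40% = 0.4
Multiply:
250 x 0.4 = 100

100


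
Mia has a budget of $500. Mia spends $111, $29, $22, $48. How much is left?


Add up expenses:
$111 + $29 + $22 + $48 = $210
Subtract from budget:
$500 - $210 = $290

$290


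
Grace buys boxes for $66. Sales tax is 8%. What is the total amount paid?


Calculate the tax:
8% of $66 = $5.28
Add tax to price:
$66 + $5.28 = $71.28

$71.28


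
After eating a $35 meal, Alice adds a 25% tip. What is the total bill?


Calculate the tip:
25% of $35 = $8.75
Add tip to meal cost:
$35 + $8.75 = $43.75

$43.75


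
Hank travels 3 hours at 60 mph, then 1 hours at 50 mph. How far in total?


Leg 1 distance:
60 x 3 = 180 miles
Leg 2 distance:
50 x 1 = 50 miles
Total distance:
180 + 50 = 230 miles

230 miles


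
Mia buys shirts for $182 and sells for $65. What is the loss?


Selling price = $65
Cost price = $182
Loss = cost price - selling price:
Loss = $182 - $65 = $117

$117


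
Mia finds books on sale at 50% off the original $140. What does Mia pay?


Calculate the discount amount:
50% of $140 = $70
Subtract from original:
$140 - $70 = $70

$70


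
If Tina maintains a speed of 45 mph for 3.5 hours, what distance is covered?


Use the formula: distance = speed x time
Speed = 45 mph, Time = 3.5 hours
45 x 3.5 = 157.5 miles

157.5 miles


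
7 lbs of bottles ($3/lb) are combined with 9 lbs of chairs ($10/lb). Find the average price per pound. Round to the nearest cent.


Cost of bottles:
7 x $3 = $21
Cost of chairs:
9 x $10 = $90
Total cost: $21 + $90 = $111
Total weight: 16 lbs
Average: $111 / 16 = $6.9375 ≈ $6.94/lb

$6.94/lb


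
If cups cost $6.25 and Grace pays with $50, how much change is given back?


Start with the amount paid:
$50
Subtract the price:
$50 - $6.25 = $43.75

$43.75


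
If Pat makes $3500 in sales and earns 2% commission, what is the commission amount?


Convert rate to decimal:
2% = 0.02
Multiply by sales:
$3500 x 0.02 = $70

$70


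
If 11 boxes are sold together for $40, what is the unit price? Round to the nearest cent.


Total cost: $40
Number of items: 11
Unit price: $40 / 11 = $3.6363... ≈ $3.64

$3.64


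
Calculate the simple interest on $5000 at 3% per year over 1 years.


Use the formula I = P x R x T / 100
P x R x T = 5000 x 3 x 1 = 15000
I = 15000 / 100 = $150

$150


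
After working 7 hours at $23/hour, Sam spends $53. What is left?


Calculate earnings:
7 x $23 = $161
Subtract spending:
$161 - $53 = $108

$108


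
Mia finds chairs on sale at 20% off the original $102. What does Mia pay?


Calculate the discount amount:
20% of $102 = $20.40
Subtract from original:
$102 - $20.40 = $81.60

$81.60


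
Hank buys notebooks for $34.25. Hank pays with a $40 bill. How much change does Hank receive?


Start with the amount paid:
$40
Subtract the price:
$40 - $34.25 = $5.75

$5.75


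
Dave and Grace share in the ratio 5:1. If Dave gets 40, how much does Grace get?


Find the multiplier:
40 / 5 = 8
Apply to Grace's share:
1 x 8 = 8

8


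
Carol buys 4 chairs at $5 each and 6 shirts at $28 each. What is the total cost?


Cost of chairs:
4 x $5 = $20
Cost of shirts:
6 x $28 = $168
Add both:
$20 + $168 = $188

$188


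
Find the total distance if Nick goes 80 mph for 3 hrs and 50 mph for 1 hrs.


Leg 1 distance:
80 x 3 = 240 miles
Leg 2 distance:
50 x 1 = 50 miles
Total distance:
240 + 50 = 290 miles

290 miles


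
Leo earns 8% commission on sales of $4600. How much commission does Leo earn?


Convert rate to decimal:
8% = 0.08
Multiply by sales:
$4600 x 0.08 = $368

$368


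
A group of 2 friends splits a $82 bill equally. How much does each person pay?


Total bill: $82
Number of people: 2
Each pays: $82 / 2 = $41

$41


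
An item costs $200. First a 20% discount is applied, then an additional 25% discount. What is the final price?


First discount:
20% of $200 = $40
Price after first discount:
$200 - $40 = $160
Second discount:
25% of $160 = $40
Final price:
$160 - $40 = $120

$120


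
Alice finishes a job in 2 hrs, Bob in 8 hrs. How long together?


Alice's rate: 1/2 of the job per hour
Bob's rate: 1/8 of the job per hour
Combined rate: 1/2 + 1/8 = 5/8 per hour
Time = 1 / (5/8) = 8/5 = 1.6 hours

1.6 hours


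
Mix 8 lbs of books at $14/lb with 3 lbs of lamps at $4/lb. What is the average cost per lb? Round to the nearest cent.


Cost of books:
8 x $14 = $112
Cost of lamps:
3 x $4 = $12
Total cost: $112 + $12 = $124
Total weight: 11 lbs
Average: $124 / 11 = $11.2727... ≈ $11.27/lb

$11.27/lb


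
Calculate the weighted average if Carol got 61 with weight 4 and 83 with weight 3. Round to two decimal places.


Weighted sum:
4 x 61 + 3 x 83 = 493
Total weight:
4 + 3 = 7
Weighted average:
493 / 7 = 70.4285... ≈ 70.43

70.43


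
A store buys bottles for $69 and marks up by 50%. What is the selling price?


Calculate the markup amount:
50% of $69 = $34.50
Add to cost:
$69 + $34.50 = $103.50

$103.50


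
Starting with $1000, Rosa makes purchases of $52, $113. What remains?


Add up expenses:
$52 + $113 = $165
Subtract from budget:
$1000 - $165 = $835

$835


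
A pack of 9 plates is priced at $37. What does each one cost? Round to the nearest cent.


Total cost: $37
Number of items: 9
Unit price: $37 / 9 = $4.1111... ≈ $4.11

$4.11


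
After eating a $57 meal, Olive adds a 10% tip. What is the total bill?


Calculate the tip:
10% of $57 = $5.70
Add tip to meal cost:
$57 + $5.70 = $62.70

$62.70


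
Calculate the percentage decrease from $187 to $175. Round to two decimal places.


Find the absolute change:
|175 - 187| = 12
Divide by original and multiply by 100:
12 / 187 x 100 = 6.4171...% ≈ 6.42%

6.42%


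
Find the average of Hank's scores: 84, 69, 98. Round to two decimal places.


Add the scores:
84 + 69 + 98 = 251
Divide by the number of tests:
251 / 3 = 83.6666... ≈ 83.67

83.67


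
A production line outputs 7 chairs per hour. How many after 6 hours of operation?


Production rate: 7 chairs per hour
Time: 6 hours
Total: 7 x 6 = 42 chairs

42 chairs


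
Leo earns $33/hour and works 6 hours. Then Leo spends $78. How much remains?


Calculate earnings:
6 x $33 = $198
Subtract spending:
$198 - $78 = $120

$120


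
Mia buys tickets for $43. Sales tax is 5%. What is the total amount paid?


Calculate the tax:
5% of $43 = $2.15
Add tax to price:
$43 + $2.15 = $45.15

$45.15


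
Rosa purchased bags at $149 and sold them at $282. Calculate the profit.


Selling price = $282
Cost price = $149
Profit = selling price - cost price:
Profit = $282 - $149 = $133

$133


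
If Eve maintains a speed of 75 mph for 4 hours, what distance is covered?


Use the formula: distance = speed x time
Speed = 75 mph, Time = 4 hours
75 x 4 = 300 miles

300 miles


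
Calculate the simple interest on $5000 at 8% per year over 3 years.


Use the formula I = P x R x T / 100
P x R x T = 5000 x 8 x 3 = 120000
I = 120000 / 100 = $1200

$1200


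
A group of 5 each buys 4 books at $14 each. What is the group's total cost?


Cost per person:
4 x $14 = $56
Group total:
5 x $56 = $280

$280


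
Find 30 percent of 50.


Convert percentage to decimal:
30% = 0.3
Multiply:
50 x 0.3 = 15

15


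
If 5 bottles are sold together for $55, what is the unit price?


Total cost: $55
Number of items: 5
Unit price: $55 / 5 = $11

$11


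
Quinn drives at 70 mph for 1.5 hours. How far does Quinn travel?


Use the formula: distance = speed x time
Speed = 70 mph, Time = 1.5 hours
70 x 1.5 = 105 miles

105 miles


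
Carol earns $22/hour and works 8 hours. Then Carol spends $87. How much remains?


Calculate earnings:
8 x $22 = $176
Subtract spending:
$176 - $87 = $89

$89


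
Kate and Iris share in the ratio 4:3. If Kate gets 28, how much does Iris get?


Find the multiplier:
28 / 4 = 7
Apply to Iris's share:
3 x 7 = 21

21


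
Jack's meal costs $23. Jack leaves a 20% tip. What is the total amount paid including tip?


Calculate the tip:
20% of $23 = $4.60
Add tip to meal cost:
$23 + $4.60 = $27.60

$27.60


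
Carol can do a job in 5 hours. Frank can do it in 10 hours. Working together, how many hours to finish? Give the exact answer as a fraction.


Carol's rate: 1/5 of the job per hour
Frank's rate: 1/10 of the job per hour
Combined rate: 1/5 + 1/10 = 3/10 per hour
Time = 1 / (3/10) = 10/3 hours (≈ 3.33 hours)

10/3 hours


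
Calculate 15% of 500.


Convert percentage to decimal:
15% = 0.15
Multiply:
500 x 0.15 = 75

75


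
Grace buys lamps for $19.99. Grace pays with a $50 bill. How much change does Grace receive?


Start with the amount paid:
$50
Subtract the price:
$50 - $19.99 = $30.01

$30.01


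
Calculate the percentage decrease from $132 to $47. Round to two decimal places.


Find the absolute change:
|47 - 132| = 85
Divide by original and multiply by 100:
85 / 132 x 100 = 64.3939...% ≈ 64.39%

64.39%


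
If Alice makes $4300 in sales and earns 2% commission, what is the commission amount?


Convert rate to decimal:
2% = 0.02
Multiply by sales:
$4300 x 0.02 = $86

$86


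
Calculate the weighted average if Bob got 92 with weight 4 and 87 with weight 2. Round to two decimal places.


Weighted sum:
4 x 92 + 2 x 87 = 542
Total weight:
4 + 2 = 6
Weighted average:
542 / 6 = 90.3333... ≈ 90.33

90.33


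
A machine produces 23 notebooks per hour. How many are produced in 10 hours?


Production rate: 23 notebooks per hour
Time: 10 hours
Total: 23 x 10 = 230 notebooks

230 notebooks


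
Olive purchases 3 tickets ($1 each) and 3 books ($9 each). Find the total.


Cost of tickets:
3 x $1 = $3
Cost of books:
3 x $9 = $27
Add both:
$3 + $27 = $30

$30


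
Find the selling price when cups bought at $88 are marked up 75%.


Calculate the markup amount:
75% of $88 = $66
Add to cost:
$88 + $66 = $154

$154


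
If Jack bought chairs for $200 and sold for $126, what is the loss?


Selling price = $126
Cost price = $200
Loss = cost price - selling price:
Loss = $200 - $126 = $74

$74


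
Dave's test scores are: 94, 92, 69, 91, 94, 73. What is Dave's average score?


Add the scores:
94 + 92 + 69 + 91 + 94 + 73 = 513
Divide by the number of tests:
513 / 6 = 85.5

85.5


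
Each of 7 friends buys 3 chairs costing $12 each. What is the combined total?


Cost per person:
3 x $12 = $36
Group total:
7 x $36 = $252

$252


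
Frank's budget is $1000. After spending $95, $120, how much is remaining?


Add up expenses:
$95 + $120 = $215
Subtract from budget:
$1000 - $215 = $785

$785


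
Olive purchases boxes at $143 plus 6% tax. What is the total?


Calculate the tax:
6% of $143 = $8.58
Add tax to price:
$143 + $8.58 = $151.58

$151.58


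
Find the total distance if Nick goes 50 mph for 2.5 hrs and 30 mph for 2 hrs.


Leg 1 distance:
50 x 2.5 = 125 miles
Leg 2 distance:
30 x 2 = 60 miles
Total distance:
125 + 60 = 185 miles

185 miles


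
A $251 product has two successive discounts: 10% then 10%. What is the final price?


First discount:
10% of $251 = $25.10
Price after first discount:
$251 - $25.10 = $225.90
Second discount:
10% of $225.90 = $22.59
Final price:
$225.90 - $22.59 = $203.31

$203.31


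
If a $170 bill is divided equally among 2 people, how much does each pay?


Total bill: $170
Number of people: 2
Each pays: $170 / 2 = $85

$85


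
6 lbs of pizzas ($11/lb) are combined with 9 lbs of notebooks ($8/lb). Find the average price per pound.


Cost of pizzas:
6 x $11 = $66
Cost of notebooks:
9 x $8 = $72
Total cost: $66 + $72 = $138
Total weight: 15 lbs
Average: $138 / 15 = $9.20/lb

$9.20/lb


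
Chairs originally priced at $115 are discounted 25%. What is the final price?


Calculate the discount amount:
25% of $115 = $28.75
Subtract from original:
$115 - $28.75 = $86.25

$86.25


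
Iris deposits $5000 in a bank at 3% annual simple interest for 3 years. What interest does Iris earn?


Use the formula I = P x R x T / 100
P x R x T = 5000 x 3 x 3 = 45000
I = 45000 / 100 = $450

$450


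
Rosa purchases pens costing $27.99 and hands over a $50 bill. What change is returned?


Start with the amount paid:
$50
Subtract the price:
$50 - $27.99 = $22.01

$22.01


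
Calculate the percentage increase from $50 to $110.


Find the absolute change:
|110 - 50| = 60
Divide by original and multiply by 100:
60 / 50 x 100 = 120%

120%


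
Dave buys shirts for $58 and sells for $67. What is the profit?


Selling price = $67
Cost price = $58
Profit = selling price - cost price:
Profit = $67 - $58 = $9

$9


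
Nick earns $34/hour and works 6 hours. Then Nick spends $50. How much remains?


Calculate earnings:
6 x $34 = $204
Subtract spending:
$204 - $50 = $154

$154


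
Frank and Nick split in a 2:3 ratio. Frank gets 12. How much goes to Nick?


Find the multiplier:
12 / 2 = 6
Apply to Nick's share:
3 x 6 = 18

18


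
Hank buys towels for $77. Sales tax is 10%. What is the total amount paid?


Calculate the tax:
10% of $77 = $7.70
Add tax to price:
$77 + $7.70 = $84.70

$84.70


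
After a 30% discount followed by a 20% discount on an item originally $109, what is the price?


First discount:
30% of $109 = $32.70
Price after first discount:
$109 - $32.70 = $76.30
Second discount:
20% of $76.30 = $15.26
Final price:
$76.30 - $15.26 = $61.04

$61.04


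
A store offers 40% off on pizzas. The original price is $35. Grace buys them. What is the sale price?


Calculate the discount amount:
40% of $35 = $14
Subtract from original:
$35 - $14 = $21

$21


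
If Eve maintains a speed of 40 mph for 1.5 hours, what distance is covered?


Use the formula: distance = speed x time
Speed = 40 mph, Time = 1.5 hours
40 x 1.5 = 60 miles

60 miles


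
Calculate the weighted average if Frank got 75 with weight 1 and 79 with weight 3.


Weighted sum:
1 x 75 + 3 x 79 = 312
Total weight:
1 + 3 = 4
Weighted average:
312 / 4 = 78

78


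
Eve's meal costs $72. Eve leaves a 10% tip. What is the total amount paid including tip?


Calculate the tip:
10% of $72 = $7.20
Add tip to meal cost:
$72 + $7.20 = $79.20

$79.20


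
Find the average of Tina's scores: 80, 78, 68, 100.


Add the scores:
80 + 78 + 68 + 100 = 326
Divide by the number of tests:
326 / 4 = 81.5

81.5


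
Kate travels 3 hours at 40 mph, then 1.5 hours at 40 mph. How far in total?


Leg 1 distance:
40 x 3 = 120 miles
Leg 2 distance:
40 x 1.5 = 60 miles
Total distance:
120 + 60 = 180 miles

180 miles


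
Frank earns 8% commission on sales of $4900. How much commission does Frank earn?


Convert rate to decimal:
8% = 0.08
Multiply by sales:
$4900 x 0.08 = $392

$392


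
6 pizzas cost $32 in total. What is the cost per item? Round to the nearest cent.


Total cost: $32
Number of items: 6
Unit price: $32 / 6 = $5.3333... ≈ $5.33

$5.33


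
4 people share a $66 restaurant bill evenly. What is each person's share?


Total bill: $66
Number of people: 4
Each pays: $66 / 4 = $16.50

$16.50


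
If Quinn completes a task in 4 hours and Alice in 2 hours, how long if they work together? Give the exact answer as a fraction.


Quinn's rate: 1/4 of the job per hour
Alice's rate: 1/2 of the job per hour
Combined rate: 1/4 + 1/2 = 3/4 per hour
Time = 1 / (3/4) = 4/3 hours (≈ 1.33 hours)

4/3 hours


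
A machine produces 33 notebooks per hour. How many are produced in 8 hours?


Production rate: 33 notebooks per hour
Time: 8 hours
Total: 33 x 8 = 264 notebooks

264 notebooks


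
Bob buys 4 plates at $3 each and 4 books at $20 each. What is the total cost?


Cost of plates:
4 x $3 = $12
Cost of books:
4 x $20 = $80
Add both:
$12 + $80 = $92

$92


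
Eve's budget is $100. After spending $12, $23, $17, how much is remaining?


Add up expenses:
$12 + $23 + $17 = $52
Subtract from budget:
$100 - $52 = $48

$48


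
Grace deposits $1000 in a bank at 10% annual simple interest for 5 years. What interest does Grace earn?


Use the formula I = P x R x T / 100
P x R x T = 1000 x 10 x 5 = 50000
I = 50000 / 100 = $500

$500


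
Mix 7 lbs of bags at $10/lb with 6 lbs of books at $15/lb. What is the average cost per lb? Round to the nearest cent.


Cost of bags:
7 x $10 = $70
Cost of books:
6 x $15 = $90
Total cost: $70 + $90 = $160
Total weight: 13 lbs
Average: $160 / 13 = $12.3076... ≈ $12.31/lb

$12.31/lb


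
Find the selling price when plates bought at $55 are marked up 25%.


Calculate the markup amount:
25% of $55 = $13.75
Add to cost:
$55 + $13.75 = $68.75

$68.75


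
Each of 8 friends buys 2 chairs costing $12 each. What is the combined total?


Cost per person:
2 x $12 = $24
Group total:
8 x $24 = $192

$192


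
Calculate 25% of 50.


Convert percentage to decimal:
25% = 0.25
Multiply:
50 x 0.25 = 12.5

12.5


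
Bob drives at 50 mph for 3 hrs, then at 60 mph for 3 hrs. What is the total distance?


Leg 1 distance:
50 x 3 = 150 miles
Leg 2 distance:
60 x 3 = 180 miles
Total distance:
150 + 180 = 330 miles

330 miles


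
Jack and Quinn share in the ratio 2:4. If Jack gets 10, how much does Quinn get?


Find the multiplier:
10 / 2 = 5
Apply to Quinn's share:
4 x 5 = 20

20


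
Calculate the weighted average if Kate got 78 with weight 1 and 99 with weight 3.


Weighted sum:
1 x 78 + 3 x 99 = 375
Total weight:
1 + 3 = 4
Weighted average:
375 / 4 = 93.75

93.75


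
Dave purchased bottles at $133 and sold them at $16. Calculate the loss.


Selling price = $16
Cost price = $133
Loss = cost price - selling price:
Loss = $133 - $16 = $117

$117


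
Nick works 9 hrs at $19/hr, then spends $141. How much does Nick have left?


Calculate earnings:
9 x $19 = $171
Subtract spending:
$171 - $141 = $30

$30


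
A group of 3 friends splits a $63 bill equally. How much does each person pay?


Total bill: $63
Number of people: 3
Each pays: $63 / 3 = $21

$21


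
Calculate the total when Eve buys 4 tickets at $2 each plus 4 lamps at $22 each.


Cost of tickets:
4 x $2 = $8
Cost of lamps:
4 x $22 = $88
Add both:
$8 + $88 = $96

$96


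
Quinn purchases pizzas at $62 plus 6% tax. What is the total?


Calculate the tax:
6% of $62 = $3.72
Add tax to price:
$62 + $3.72 = $65.72

$65.72


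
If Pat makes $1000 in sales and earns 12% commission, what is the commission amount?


Convert rate to decimal:
12% = 0.12
Multiply by sales:
$1000 x 0.12 = $120

$120


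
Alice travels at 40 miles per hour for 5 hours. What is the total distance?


Use the formula: distance = speed x time
Speed = 40 mph, Time = 5 hours
40 x 5 = 200 miles

200 miles


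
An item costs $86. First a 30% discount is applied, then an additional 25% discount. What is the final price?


First discount:
30% of $86 = $25.80
Price after first discount:
$86 - $25.80 = $60.20
Second discount:
25% of $60.20 = $15.05
Final price:
$60.20 - $15.05 = $45.15

$45.15


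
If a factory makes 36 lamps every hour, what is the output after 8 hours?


Production rate: 36 lamps per hour
Time: 8 hours
Total: 36 x 8 = 288 lamps

288 lamps


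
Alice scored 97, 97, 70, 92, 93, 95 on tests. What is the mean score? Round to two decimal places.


Add the scores:
97 + 97 + 70 + 92 + 93 + 95 = 544
Divide by the number of tests:
544 / 6 = 90.6666... ≈ 90.67

90.67


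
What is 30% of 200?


Convert percentage to decimal:
30% = 0.3
Multiply:
200 x 0.3 = 60

60


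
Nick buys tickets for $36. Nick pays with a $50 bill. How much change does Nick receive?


Start with the amount paid:
$50
Subtract the price:
$50 - $36 = $14

$14


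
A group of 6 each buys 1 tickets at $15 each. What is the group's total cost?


Cost per person:
1 x $15 = $15
Group total:
6 x $15 = $90

$90


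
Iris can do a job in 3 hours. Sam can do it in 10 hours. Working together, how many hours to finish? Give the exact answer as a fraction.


Iris's rate: 1/3 of the job per hour
Sam's rate: 1/10 of the job per hour
Combined rate: 1/3 + 1/10 = 13/30 per hour
Time = 1 / (13/30) = 30/13 hours (≈ 2.31 hours)

30/13 hours


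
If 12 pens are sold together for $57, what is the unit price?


Total cost: $57
Number of items: 12
Unit price: $57 / 12 = $4.75

$4.75


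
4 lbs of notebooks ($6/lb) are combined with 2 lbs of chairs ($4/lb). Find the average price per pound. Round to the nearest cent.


Cost of notebooks:
4 x $6 = $24
Cost of chairs:
2 x $4 = $8
Total cost: $24 + $8 = $32
Total weight: 6 lbs
Average: $32 / 6 = $5.3333... ≈ $5.33/lb

$5.33/lb


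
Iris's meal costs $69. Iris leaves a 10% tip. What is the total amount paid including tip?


Calculate the tip:
10% of $69 = $6.90
Add tip to meal cost:
$69 + $6.90 = $75.90

$75.90


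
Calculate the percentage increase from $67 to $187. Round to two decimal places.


Find the absolute change:
|187 - 67| = 120
Divide by original and multiply by 100:
120 / 67 x 100 = 179.1044...% ≈ 179.1%

179.1%


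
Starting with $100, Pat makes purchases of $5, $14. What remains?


Add up expenses:
$5 + $14 = $19
Subtract from budget:
$100 - $19 = $81

$81


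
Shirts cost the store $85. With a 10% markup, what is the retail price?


Calculate the markup amount:
10% of $85 = $8.50
Add to cost:
$85 + $8.50 = $93.50

$93.50


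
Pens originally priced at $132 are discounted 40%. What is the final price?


Calculate the discount amount:
40% of $132 = $52.80
Subtract from original:
$132 - $52.80 = $79.20

$79.20


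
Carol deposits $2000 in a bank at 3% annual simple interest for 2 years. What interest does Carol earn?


Use the formula I = P x R x T / 100
P x R x T = 2000 x 3 x 2 = 12000
I = 12000 / 100 = $120

$120


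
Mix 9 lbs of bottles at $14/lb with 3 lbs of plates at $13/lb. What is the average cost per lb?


Cost of bottles:
9 x $14 = $126
Cost of plates:
3 x $13 = $39
Total cost: $126 + $39 = $165
Total weight: 12 lbs
Average: $165 / 12 = $13.75/lb

$13.75/lb


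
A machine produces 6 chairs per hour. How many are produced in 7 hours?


Production rate: 6 chairs per hour
Time: 7 hours
Total: 6 x 7 = 42 chairs

42 chairs


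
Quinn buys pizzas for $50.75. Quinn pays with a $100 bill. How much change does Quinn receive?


Start with the amount paid:
$100
Subtract the price:
$100 - $50.75 = $49.25

$49.25


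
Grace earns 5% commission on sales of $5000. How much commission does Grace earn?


Convert rate to decimal:
5% = 0.05
Multiply by sales:
$5000 x 0.05 = $250

$250


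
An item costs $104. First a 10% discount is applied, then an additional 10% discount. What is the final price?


First discount:
10% of $104 = $10.40
Price after first discount:
$104 - $10.40 = $93.60
Second discount:
10% of $93.60 = $9.36
Final price:
$93.60 - $9.36 = $84.24

$84.24


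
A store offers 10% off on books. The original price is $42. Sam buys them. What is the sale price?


Calculate the discount amount:
10% of $42 = $4.20
Subtract from original:
$42 - $4.20 = $37.80

$37.80


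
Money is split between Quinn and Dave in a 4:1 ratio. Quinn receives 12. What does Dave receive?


Find the multiplier:
12 / 4 = 3
Apply to Dave's share:
1 x 3 = 3

3


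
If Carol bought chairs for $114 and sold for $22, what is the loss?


Selling price = $22
Cost price = $114
Loss = cost price - selling price:
Loss = $114 - $22 = $92

$92


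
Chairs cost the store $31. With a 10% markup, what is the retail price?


Calculate the markup amount:
10% of $31 = $3.10
Add to cost:
$31 + $3.10 = $34.10

$34.10


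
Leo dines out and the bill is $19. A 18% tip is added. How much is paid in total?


Calculate the tip:
18% of $19 = $3.42
Add tip to meal cost:
$19 + $3.42 = $22.42

$22.42


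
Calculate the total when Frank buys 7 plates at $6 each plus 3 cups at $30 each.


Cost of plates:
7 x $6 = $42
Cost of cups:
3 x $30 = $90
Add both:
$42 + $90 = $132

$132


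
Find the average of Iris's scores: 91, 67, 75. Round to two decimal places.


Add the scores:
91 + 67 + 75 = 233
Divide by the number of tests:
233 / 3 = 77.6666... ≈ 77.67

77.67


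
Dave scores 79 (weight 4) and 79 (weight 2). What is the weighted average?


Weighted sum:
4 x 79 + 2 x 79 = 474
Total weight:
4 + 2 = 6
Weighted average:
474 / 6 = 79

79


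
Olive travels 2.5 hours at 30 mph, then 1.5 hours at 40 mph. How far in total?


Leg 1 distance:
30 x 2.5 = 75 miles
Leg 2 distance:
40 x 1.5 = 60 miles
Total distance:
75 + 60 = 135 miles

135 miles


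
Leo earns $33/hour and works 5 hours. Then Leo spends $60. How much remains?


Calculate earnings:
5 x $33 = $165
Subtract spending:
$165 - $60 = $105

$105


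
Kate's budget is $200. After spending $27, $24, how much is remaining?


Add up expenses:
$27 + $24 = $51
Subtract from budget:
$200 - $51 = $149

$149


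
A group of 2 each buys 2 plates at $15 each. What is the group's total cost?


Cost per person:
2 x $15 = $30
Group total:
2 x $30 = $60

$60


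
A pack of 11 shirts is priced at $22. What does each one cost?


Total cost: $22
Number of items: 11
Unit price: $22 / 11 = $2

$2


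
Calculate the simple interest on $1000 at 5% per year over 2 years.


Use the formula I = P x R x T / 100
P x R x T = 1000 x 5 x 2 = 10000
I = 10000 / 100 = $100

$100


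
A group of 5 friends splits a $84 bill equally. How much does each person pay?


Total bill: $84
Number of people: 5
Each pays: $84 / 5 = $16.80

$16.80


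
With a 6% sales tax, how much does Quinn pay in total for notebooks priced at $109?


Calculate the tax:
6% of $109 = $6.54
Add tax to price:
$109 + $6.54 = $115.54

$115.54


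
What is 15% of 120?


Convert percentage to decimal:
15% = 0.15
Multiply:
120 x 0.15 = 18

18


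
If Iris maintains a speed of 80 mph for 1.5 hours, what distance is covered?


Use the formula: distance = speed x time
Speed = 80 mph, Time = 1.5 hours
80 x 1.5 = 120 miles

120 miles


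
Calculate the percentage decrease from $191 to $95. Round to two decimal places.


Find the absolute change:
|95 - 191| = 96
Divide by original and multiply by 100:
96 / 191 x 100 = 50.2617...% ≈ 50.26%

50.26%


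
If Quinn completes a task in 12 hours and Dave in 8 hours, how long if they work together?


Quinn's rate: 1/12 of the job per hour
Dave's rate: 1/8 of the job per hour
Combined rate: 1/12 + 1/8 = 5/24 per hour
Time = 1 / (5/24) = 24/5 = 4.8 hours

4.8 hours


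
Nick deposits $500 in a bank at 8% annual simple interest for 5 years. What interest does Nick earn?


Use the formula I = P x R x T / 100
P x R x T = 500 x 8 x 5 = 20000
I = 20000 / 100 = $200

$200


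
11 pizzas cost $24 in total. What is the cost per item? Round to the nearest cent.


Total cost: $24
Number of items: 11
Unit price: $24 / 11 = $2.1818... ≈ $2.18

$2.18


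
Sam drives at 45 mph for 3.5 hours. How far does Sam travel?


Use the formula: distance = speed x time
Speed = 45 mph, Time = 3.5 hours
45 x 3.5 = 157.5 miles

157.5 miles


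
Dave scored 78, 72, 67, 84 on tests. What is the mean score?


Add the scores:
78 + 72 + 67 + 84 = 301
Divide by the number of tests:
301 / 4 = 75.25

75.25


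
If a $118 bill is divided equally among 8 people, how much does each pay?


Total bill: $118
Number of people: 8
Each pays: $118 / 8 = $14.75

$14.75


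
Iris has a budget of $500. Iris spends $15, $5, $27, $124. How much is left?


Add up expenses:
$15 + $5 + $27 + $124 = $171
Subtract from budget:
$500 - $171 = $329

$329
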